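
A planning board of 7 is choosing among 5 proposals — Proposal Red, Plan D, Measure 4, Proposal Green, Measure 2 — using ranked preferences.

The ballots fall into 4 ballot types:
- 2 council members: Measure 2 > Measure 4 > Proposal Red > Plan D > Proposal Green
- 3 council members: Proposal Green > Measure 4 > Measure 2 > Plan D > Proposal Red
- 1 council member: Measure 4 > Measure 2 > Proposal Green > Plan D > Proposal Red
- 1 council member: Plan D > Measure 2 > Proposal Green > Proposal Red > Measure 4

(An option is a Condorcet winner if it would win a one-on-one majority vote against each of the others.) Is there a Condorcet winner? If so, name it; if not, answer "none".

none

Head-to-head results (7 council members):
Proposal Red vs Plan D: 2 for Proposal Red, 5 for Plan D — Plan D by 5–2.
Proposal Red vs Measure 4: Measure 4 wins 6–1.
Proposal Red vs Proposal Green: Proposal Red is ranked higher on 2 ballots, Proposal Green on 5. Proposal Green wins 5–2.
Proposal Red vs Measure 2: Measure 2 wins 7–0.
Plan D vs Measure 4: Measure 4, 6–1.
Plan D–Proposal Green: Proposal Green 4–3.
Plan D vs Measure 2: Measure 2 wins 6–1.
Measure 4 vs Proposal Green: 2+1 = 3 for Measure 4, 4 for Proposal Green — Proposal Green by 4–3.
Measure 4–Measure 2: Measure 4 4–3.
Proposal Green vs Measure 2: Proposal Green preferred on 3 ballots; Measure 2 wins 4–3.
Every option loses at least once (Proposal Red loses to Plan D; Plan D loses to Measure 4; Measure 4 loses to Proposal Green; Proposal Green loses to Measure 2; Measure 2 loses to Measure 4). The majority relation contains the cycle Measure 4 → Measure 2 → Proposal Green → Measure 4, so there is no Condorcet winner.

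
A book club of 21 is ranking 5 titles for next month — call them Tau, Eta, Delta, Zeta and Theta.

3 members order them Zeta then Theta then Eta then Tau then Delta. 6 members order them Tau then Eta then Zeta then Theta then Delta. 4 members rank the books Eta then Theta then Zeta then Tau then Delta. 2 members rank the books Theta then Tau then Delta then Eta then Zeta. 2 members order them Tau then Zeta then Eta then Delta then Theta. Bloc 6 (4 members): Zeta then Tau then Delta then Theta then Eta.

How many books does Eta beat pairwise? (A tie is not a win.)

Eta against each rival (21 members):
Eta vs Tau: Tau wins 14–7.
Eta vs Delta: Eta preferred on 3+6+4+2 = 15 ballots; Eta wins 15–6.
Eta vs Zeta: Eta is ranked higher on 6+4+2 = 12 ballots, Zeta on 9. Eta wins 12–9.
Eta vs Theta: 6+4+2 = 12 for Eta, 9 for Theta — Eta by 12–9.
Eta beats Delta, Zeta, Theta; loses to Tau — 3 pairwise wins.

3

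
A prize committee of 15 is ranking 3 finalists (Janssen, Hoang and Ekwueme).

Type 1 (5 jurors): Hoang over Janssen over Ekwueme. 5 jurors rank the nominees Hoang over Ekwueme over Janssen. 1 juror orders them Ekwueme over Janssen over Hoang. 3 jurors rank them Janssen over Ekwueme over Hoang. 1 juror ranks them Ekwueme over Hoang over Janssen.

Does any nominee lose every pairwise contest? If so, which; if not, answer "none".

Ekwueme

Pairwise majorities:
Janssen vs Hoang: Hoang, 11–4.
Janssen vs Ekwueme: Janssen, 8–7.
Hoang vs Ekwueme: Hoang wins 10–5.
Ekwueme is beaten in every head-to-head and is the Condorcet loser.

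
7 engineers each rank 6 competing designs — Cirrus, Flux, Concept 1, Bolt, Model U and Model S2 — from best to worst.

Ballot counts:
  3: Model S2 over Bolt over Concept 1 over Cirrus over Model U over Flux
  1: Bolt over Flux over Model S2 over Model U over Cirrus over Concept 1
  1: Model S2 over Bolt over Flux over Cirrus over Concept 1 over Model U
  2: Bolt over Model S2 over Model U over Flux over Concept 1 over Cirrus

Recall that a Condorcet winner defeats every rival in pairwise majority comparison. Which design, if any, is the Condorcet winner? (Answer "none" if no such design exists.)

Check each pair by majority over 7 ballots:
Cirrus vs Flux: Cirrus preferred on 3 ballots; Flux wins 4–3.
Cirrus vs Concept 1: Concept 1 wins 5–2.
Cirrus vs Bolt: Bolt, 7–0.
Cirrus vs Model U: Cirrus preferred on 3+1 = 4 ballots; Cirrus wins 4–3.
Cirrus vs Model S2: Model S2 wins 7–0.
Flux vs Concept 1: Flux, 4–3.
Flux vs Bolt: Bolt wins 7–0.
Flux–Model U: Model U 5–2.
Flux vs Model S2: Model S2 wins 6–1.
Concept 1 vs Bolt: Bolt, 7–0.
Concept 1–Model U: Concept 1 4–3.
Concept 1 vs Model S2: Concept 1 preferred on 0 ballots; Model S2 wins 7–0.
Bolt vs Model U: 3+1+1+2 = 7 for Bolt, 0 for Model U — Bolt by 7–0.
Bolt vs Model S2: Bolt preferred on 1+2 = 3 ballots; Model S2 wins 4–3.
Model U vs Model S2: Model U preferred on 0 ballots; Model S2 wins 7–0.
Model S2 beats each of Cirrus, Flux, Concept 1, Bolt, Model U — Model S2 is the Condorcet winner.

Model S2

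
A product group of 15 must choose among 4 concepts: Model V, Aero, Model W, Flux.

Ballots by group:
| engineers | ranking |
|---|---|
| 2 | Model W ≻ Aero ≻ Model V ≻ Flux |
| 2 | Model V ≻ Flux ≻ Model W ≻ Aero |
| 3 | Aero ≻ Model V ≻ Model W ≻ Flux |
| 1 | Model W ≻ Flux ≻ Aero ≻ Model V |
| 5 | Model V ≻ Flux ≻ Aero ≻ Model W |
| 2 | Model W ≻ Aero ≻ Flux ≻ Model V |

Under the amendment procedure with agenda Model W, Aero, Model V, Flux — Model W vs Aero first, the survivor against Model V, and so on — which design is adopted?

Round 1: Model W vs Aero — 7–8, Aero advances.
Round 2: Aero vs Model V — 8–7, Aero advances.
Round 3: Aero vs Flux — 7–8, Flux advances.
Flux survives the agenda.

Flux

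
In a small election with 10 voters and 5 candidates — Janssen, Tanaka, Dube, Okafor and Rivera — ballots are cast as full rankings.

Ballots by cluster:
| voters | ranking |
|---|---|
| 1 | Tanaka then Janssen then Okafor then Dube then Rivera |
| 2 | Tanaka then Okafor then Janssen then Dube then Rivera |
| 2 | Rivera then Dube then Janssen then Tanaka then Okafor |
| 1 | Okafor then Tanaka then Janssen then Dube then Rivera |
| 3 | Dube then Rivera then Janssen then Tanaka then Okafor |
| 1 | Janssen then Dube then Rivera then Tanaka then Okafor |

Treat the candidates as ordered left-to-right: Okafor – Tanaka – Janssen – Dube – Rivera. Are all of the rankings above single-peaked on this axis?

yes

Axis positions: Okafor=1, Tanaka=2, Janssen=3, Dube=4, Rivera=5.
Cluster 1 (peak Tanaka at position 2): ranking walks positions 2-3-1-4-5, expanding outward from the peak — single-peaked.
Cluster 2 (peak Tanaka at position 2): ranking walks positions 2-1-3-4-5, expanding outward from the peak — single-peaked.
Cluster 3 (peak Rivera at position 5): ranking walks positions 5-4-3-2-1, expanding outward from the peak — single-peaked.
Cluster 4 (peak Okafor at position 1): ranking walks positions 1-2-3-4-5, expanding outward from the peak — single-peaked.
Cluster 5 (peak Dube at position 4): ranking walks positions 4-5-3-2-1, expanding outward from the peak — single-peaked.
Cluster 6 (peak Janssen at position 3): ranking walks positions 3-4-5-2-1, expanding outward from the peak — single-peaked.
Every ranking is single-peaked on this axis.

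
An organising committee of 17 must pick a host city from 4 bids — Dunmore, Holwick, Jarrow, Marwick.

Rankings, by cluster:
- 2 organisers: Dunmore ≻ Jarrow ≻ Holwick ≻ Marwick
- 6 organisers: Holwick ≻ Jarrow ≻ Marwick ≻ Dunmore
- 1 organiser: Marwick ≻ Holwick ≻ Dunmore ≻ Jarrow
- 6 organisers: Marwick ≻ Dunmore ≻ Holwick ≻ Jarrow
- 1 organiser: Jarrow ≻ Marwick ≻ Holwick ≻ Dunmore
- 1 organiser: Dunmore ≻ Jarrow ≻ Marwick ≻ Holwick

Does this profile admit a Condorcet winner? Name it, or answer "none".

none

Head-to-head results (17 organisers):
Dunmore vs Holwick: Dunmore preferred on 2+6+1 = 9 ballots; Dunmore wins 9–8.
Dunmore–Jarrow: Dunmore 10–7.
Dunmore vs Marwick: Marwick, 14–3.
Holwick vs Jarrow: Holwick preferred on 6+1+6 = 13 ballots; Holwick wins 13–4.
Holwick vs Marwick: Holwick preferred on 2+6 = 8 ballots; Marwick wins 9–8.
Jarrow vs Marwick: Jarrow wins 10–7.
Every city loses at least once (Dunmore loses to Marwick; Holwick loses to Dunmore; Jarrow loses to Dunmore; Marwick loses to Jarrow). The majority relation contains the cycle Dunmore → Jarrow → Marwick → Dunmore, so there is no Condorcet winner.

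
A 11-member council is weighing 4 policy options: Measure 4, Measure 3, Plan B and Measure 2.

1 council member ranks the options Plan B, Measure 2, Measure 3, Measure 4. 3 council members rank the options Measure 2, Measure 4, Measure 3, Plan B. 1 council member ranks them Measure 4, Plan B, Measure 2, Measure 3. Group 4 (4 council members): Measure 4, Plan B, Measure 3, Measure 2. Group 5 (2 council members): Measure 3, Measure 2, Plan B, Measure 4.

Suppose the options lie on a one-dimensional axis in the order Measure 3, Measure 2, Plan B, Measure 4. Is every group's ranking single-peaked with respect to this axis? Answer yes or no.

Axis positions: Measure 3=1, Measure 2=2, Plan B=3, Measure 4=4.
Group 1 (peak Plan B at position 3): ranking walks positions 3-2-1-4, expanding outward from the peak — single-peaked.
Group 2: ranking walks positions 2-4-1-3; Measure 4 is ranked above Plan B even though Plan B lies between Measure 4 and the peak Measure 2 on the axis — preferences dip and rise again. Not single-peaked.
Group 3 (peak Measure 4 at position 4): ranking walks positions 4-3-2-1, expanding outward from the peak — single-peaked.
Group 4: ranking walks positions 4-3-1-2; Measure 3 is ranked above Measure 2 even though Measure 2 lies between Measure 3 and the peak Measure 4 on the axis — preferences dip and rise again. Not single-peaked.
Group 5 (peak Measure 3 at position 1): ranking walks positions 1-2-3-4, expanding outward from the peak — single-peaked.
Group 2 violates single-peakedness, so the profile is not single-peaked on this axis.

no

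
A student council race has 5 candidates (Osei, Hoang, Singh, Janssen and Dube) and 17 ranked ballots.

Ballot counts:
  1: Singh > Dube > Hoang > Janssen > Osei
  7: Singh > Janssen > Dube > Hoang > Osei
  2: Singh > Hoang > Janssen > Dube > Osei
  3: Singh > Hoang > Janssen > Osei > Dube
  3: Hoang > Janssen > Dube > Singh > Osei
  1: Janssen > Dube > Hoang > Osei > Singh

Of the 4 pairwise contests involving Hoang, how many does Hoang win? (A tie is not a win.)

2

Hoang against each rival (17 voters):
Hoang vs Osei: Hoang, 17–0.
Hoang vs Singh: 3+1 = 4 for Hoang, 13 for Singh — Singh by 13–4.
Hoang vs Janssen: Hoang preferred on 1+2+3+3 = 9 ballots; Hoang wins 9–8.
Hoang vs Dube: Hoang is ranked higher on 2+3+3 = 8 ballots, Dube on 9. Dube wins 9–8.
Hoang beats Osei, Janssen; loses to Singh, Dube — 2 pairwise wins.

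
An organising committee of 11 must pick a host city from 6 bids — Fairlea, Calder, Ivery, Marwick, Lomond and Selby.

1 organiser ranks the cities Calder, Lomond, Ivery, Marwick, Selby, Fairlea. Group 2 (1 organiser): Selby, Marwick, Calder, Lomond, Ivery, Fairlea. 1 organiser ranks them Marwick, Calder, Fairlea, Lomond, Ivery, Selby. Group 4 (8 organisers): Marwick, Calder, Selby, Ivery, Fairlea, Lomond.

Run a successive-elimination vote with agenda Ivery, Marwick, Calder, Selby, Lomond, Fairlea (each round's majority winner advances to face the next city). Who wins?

Marwick

Round 1: Ivery vs Marwick — 1–10, Marwick advances.
Round 2: Marwick vs Calder — 10–1, Marwick advances.
Round 3: Marwick vs Selby — 10–1, Marwick advances.
Round 4: Marwick vs Lomond — 10–1, Marwick advances.
Round 5: Marwick vs Fairlea — 11–0, Marwick advances.
The agenda winner is Marwick.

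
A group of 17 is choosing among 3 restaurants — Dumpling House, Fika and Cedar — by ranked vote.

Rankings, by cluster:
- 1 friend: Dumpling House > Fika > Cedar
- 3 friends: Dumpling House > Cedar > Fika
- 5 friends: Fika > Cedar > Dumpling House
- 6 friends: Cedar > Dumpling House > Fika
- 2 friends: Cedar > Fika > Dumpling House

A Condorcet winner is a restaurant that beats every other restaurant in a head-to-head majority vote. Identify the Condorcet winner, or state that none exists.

Head-to-head results (17 friends):
Dumpling House vs Fika: Dumpling House, 10–7.
Dumpling House–Cedar: Cedar 13–4.
Fika vs Cedar: Cedar, 11–6.
Cedar defeats every rival head-to-head and is the Condorcet winner.

Cedar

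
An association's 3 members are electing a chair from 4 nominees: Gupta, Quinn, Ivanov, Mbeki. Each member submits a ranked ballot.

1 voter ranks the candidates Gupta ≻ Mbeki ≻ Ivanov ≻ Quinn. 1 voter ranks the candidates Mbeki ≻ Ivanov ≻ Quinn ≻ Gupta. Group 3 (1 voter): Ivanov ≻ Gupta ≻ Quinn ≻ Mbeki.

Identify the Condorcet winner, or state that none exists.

Head-to-head results (3 voters):
Gupta vs Quinn: Gupta, 2–1.
Gupta–Ivanov: Ivanov 2–1.
Gupta vs Mbeki: Gupta, 2–1.
Quinn vs Ivanov: Ivanov wins 3–0.
Quinn vs Mbeki: Mbeki wins 2–1.
Ivanov vs Mbeki: Mbeki wins 2–1.
No candidate is unbeaten: Gupta loses to Ivanov; Quinn loses to Gupta; Ivanov loses to Mbeki; Mbeki loses to Gupta. In particular Gupta > Mbeki > Ivanov > Gupta is a majority cycle — no Condorcet winner exists.

none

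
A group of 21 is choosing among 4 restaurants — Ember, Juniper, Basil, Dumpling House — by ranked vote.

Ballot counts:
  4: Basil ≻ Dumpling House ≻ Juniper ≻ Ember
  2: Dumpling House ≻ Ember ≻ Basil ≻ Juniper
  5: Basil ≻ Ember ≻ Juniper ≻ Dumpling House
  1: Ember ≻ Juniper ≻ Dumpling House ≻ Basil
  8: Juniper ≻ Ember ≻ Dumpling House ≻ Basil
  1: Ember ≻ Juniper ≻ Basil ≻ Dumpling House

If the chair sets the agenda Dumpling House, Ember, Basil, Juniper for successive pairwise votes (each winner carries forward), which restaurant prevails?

Round 1: Dumpling House vs Ember — 6–15, Ember advances.
Round 2: Ember vs Basil — 12–9, Ember advances.
Round 3: Ember vs Juniper — 9–12, Juniper advances.
Juniper survives the agenda.

Juniper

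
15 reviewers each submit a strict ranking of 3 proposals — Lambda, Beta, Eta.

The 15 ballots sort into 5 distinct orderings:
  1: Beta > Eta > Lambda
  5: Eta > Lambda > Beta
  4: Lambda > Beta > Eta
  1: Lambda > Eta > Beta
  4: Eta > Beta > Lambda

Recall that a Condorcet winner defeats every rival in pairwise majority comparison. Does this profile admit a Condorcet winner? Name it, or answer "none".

Eta

Head-to-head results (15 reviewers):
Lambda vs Beta: 5+4+1 = 10 for Lambda, 5 for Beta — Lambda by 10–5.
Lambda vs Eta: Lambda preferred on 4+1 = 5 ballots; Eta wins 10–5.
Beta vs Eta: Beta is ranked higher on 1+4 = 5 ballots, Eta on 10. Eta wins 10–5.
Eta defeats every rival head-to-head and is the Condorcet winner.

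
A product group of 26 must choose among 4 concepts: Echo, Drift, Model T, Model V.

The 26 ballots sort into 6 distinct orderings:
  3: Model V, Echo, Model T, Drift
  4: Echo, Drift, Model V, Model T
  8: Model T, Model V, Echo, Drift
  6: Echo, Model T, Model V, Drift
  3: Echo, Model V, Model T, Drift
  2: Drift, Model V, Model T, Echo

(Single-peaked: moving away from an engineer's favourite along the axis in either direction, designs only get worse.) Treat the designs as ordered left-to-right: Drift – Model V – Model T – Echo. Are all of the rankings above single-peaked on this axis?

no

Axis positions: Drift=1, Model V=2, Model T=3, Echo=4.
Bloc 1: ranking walks positions 2-4-3-1; Echo is ranked above Model T even though Model T lies between Echo and the peak Model V on the axis — preferences dip and rise again. Not single-peaked.
Bloc 2: ranking walks positions 4-1-2-3; Drift is ranked above Model T even though Model T lies between Drift and the peak Echo on the axis — preferences dip and rise again. Not single-peaked.
Bloc 3 (peak Model T at position 3): ranking walks positions 3-2-4-1, expanding outward from the peak — single-peaked.
Bloc 4 (peak Echo at position 4): ranking walks positions 4-3-2-1, expanding outward from the peak — single-peaked.
Bloc 5: ranking walks positions 4-2-3-1; Model V is ranked above Model T even though Model T lies between Model V and the peak Echo on the axis — preferences dip and rise again. Not single-peaked.
Bloc 6 (peak Drift at position 1): ranking walks positions 1-2-3-4, expanding outward from the peak — single-peaked.
Bloc 1 violates single-peakedness, so the profile is not single-peaked on this axis.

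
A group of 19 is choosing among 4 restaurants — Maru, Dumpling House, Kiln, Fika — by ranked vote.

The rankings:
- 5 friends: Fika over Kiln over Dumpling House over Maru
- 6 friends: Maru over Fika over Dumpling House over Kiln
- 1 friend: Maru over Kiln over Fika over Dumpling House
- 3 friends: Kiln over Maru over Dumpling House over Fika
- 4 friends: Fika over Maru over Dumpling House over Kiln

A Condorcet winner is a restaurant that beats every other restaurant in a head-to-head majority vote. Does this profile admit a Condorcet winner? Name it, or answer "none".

Maru

Check each pair by majority over 19 ballots:
Maru vs Dumpling House: Maru wins 14–5.
Maru vs Kiln: Maru wins 11–8.
Maru–Fika: Maru 10–9.
Dumpling House vs Kiln: Dumpling House wins 10–9.
Dumpling House vs Fika: Fika wins 16–3.
Kiln vs Fika: Fika wins 15–4.
Maru defeats every rival head-to-head and is the Condorcet winner.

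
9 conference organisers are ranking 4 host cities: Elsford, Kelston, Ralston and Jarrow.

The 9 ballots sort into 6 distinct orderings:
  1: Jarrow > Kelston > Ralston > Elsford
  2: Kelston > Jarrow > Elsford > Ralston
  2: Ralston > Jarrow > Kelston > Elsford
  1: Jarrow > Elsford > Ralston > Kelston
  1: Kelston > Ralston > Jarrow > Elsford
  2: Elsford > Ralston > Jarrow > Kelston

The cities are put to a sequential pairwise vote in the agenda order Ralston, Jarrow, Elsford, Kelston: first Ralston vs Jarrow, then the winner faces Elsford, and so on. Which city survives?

Round 1: Ralston vs Jarrow — 5–4, Ralston advances.
Round 2: Ralston vs Elsford — 4–5, Elsford advances.
Round 3: Elsford vs Kelston — 3–6, Kelston advances.
The agenda winner is Kelston.

Kelston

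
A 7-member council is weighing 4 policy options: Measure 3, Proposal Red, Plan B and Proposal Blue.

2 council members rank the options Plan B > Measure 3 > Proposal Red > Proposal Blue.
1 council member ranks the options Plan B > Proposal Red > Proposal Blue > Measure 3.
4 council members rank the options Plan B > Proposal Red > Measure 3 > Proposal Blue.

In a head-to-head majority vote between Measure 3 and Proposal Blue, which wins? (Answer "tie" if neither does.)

Measure 3

Ballots ranking Measure 3 above Proposal Blue: 2 + 4 = 6.
Ballots ranking Proposal Blue above Measure 3: 7 − 6 = 1.
Measure 3 wins the head-to-head 6–1.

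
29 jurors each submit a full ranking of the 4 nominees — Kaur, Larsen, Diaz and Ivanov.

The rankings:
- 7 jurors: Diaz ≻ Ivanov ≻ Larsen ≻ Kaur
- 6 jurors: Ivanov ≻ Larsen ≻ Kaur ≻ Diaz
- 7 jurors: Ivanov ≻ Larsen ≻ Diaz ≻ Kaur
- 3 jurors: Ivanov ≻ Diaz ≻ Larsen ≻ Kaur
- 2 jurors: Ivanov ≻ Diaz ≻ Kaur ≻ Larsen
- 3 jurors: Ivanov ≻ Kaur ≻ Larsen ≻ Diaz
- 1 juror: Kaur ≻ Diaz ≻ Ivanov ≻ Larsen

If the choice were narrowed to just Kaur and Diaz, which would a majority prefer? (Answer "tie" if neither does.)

Diaz

Ballots ranking Kaur above Diaz: 6 + 3 + 1 = 10.
Ballots ranking Diaz above Kaur: 29 − 10 = 19.
Diaz wins the head-to-head 19–10.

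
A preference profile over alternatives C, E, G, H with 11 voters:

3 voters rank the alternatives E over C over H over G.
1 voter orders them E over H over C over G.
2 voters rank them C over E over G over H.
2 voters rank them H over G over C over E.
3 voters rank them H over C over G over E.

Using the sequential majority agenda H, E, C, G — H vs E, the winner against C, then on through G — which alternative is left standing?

Round 1: H vs E — 5–6, E advances.
Round 2: E vs C — 4–7, C advances.
Round 3: C vs G — 9–2, C advances.
C survives the agenda.

C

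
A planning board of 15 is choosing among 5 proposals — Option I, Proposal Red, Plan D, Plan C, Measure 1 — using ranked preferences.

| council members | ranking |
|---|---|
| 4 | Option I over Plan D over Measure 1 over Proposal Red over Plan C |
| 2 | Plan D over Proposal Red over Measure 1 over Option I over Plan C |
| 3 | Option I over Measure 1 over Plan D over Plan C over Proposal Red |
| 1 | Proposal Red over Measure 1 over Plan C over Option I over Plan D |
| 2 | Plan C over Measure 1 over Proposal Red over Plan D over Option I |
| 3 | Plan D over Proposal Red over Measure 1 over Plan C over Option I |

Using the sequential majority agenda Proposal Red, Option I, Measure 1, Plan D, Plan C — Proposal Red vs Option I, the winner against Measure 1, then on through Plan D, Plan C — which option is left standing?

Plan D

Round 1: Proposal Red vs Option I — 8–7, Proposal Red advances.
Round 2: Proposal Red vs Measure 1 — 6–9, Measure 1 advances.
Round 3: Measure 1 vs Plan D — 6–9, Plan D advances.
Round 4: Plan D vs Plan C — 12–3, Plan D advances.
Plan D survives the agenda.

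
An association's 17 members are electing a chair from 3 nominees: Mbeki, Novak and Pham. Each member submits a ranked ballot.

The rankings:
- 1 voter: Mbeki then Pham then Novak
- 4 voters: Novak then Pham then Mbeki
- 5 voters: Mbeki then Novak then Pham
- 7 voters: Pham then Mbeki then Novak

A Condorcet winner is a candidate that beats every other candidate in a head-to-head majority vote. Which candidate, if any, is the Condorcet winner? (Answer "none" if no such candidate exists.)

Head-to-head results (17 voters):
Mbeki vs Novak: 1+5+7 = 13 for Mbeki, 4 for Novak — Mbeki by 13–4.
Mbeki vs Pham: Mbeki is ranked higher on 1+5 = 6 ballots, Pham on 11. Pham wins 11–6.
Novak vs Pham: 9 to 8, Novak.
Every candidate loses at least once (Mbeki loses to Pham; Novak loses to Mbeki; Pham loses to Novak). The majority relation contains the cycle Mbeki > Novak > Pham > Mbeki, so there is no Condorcet winner.

none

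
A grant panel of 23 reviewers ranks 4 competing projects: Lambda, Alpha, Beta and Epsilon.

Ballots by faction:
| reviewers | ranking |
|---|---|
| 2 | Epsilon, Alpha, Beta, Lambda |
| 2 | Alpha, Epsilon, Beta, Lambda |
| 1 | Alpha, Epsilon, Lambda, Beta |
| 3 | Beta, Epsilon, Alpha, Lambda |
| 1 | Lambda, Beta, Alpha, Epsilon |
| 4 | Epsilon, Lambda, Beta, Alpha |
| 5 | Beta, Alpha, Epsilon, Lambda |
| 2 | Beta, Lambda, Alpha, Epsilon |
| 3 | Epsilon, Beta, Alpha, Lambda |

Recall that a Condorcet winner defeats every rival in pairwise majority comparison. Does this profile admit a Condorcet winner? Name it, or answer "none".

Check each pair by majority over 23 ballots:
Lambda vs Alpha: 1+4+2 = 7 for Lambda, 16 for Alpha — Alpha by 16–7.
Lambda vs Beta: 1+1+4 = 6 for Lambda, 17 for Beta — Beta by 17–6.
Lambda–Epsilon: Epsilon 20–3.
Alpha vs Beta: Beta wins 18–5.
Alpha vs Epsilon: Alpha preferred on 2+1+1+5+2 = 11 ballots; Epsilon wins 12–11.
Beta vs Epsilon: Epsilon wins 12–11.
Epsilon beats each of Lambda, Alpha, Beta — Epsilon is the Condorcet winner.

Epsilon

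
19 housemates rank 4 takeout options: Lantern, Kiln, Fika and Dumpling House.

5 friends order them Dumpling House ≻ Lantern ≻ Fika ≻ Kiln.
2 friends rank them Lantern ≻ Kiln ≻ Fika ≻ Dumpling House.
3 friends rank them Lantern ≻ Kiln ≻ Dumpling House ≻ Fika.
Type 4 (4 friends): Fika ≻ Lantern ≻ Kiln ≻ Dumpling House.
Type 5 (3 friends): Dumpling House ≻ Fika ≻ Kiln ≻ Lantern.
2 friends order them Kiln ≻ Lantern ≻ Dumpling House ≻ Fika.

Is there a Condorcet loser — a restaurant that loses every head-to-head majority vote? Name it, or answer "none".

none

Pairwise majorities:
Lantern vs Kiln: Lantern wins 14–5.
Lantern vs Fika: Lantern, 12–7.
Lantern vs Dumpling House: 2+3+4+2 = 11 for Lantern, 8 for Dumpling House — Lantern by 11–8.
Kiln vs Fika: Kiln preferred on 2+3+2 = 7 ballots; Fika wins 12–7.
Kiln vs Dumpling House: 11 to 8, Kiln.
Fika vs Dumpling House: 2+4 = 6 for Fika, 13 for Dumpling House — Dumpling House by 13–6.
Each restaurant has at least one pairwise win (Lantern beats Kiln; Kiln beats Dumpling House; Fika beats Kiln; Dumpling House beats Fika) — no Condorcet loser.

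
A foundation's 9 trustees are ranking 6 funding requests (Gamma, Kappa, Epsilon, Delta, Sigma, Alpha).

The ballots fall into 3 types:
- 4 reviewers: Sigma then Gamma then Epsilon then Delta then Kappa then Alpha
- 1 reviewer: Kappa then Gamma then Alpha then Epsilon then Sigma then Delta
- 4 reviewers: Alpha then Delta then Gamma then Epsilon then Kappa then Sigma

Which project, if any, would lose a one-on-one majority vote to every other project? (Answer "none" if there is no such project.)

none

Head-to-head results (9 reviewers):
Gamma vs Kappa: Gamma, 8–1.
Gamma–Epsilon: Gamma 9–0.
Gamma vs Delta: Gamma wins 5–4.
Gamma vs Sigma: Gamma preferred on 1+4 = 5 ballots; Gamma wins 5–4.
Gamma vs Alpha: Gamma, 5–4.
Kappa vs Epsilon: 1 to 8, Epsilon.
Kappa vs Delta: 1 for Kappa, 8 for Delta — Delta by 8–1.
Kappa vs Sigma: Kappa is ranked higher on 1+4 = 5 ballots, Sigma on 4. Kappa wins 5–4.
Kappa vs Alpha: Kappa is ranked higher on 4+1 = 5 ballots, Alpha on 4. Kappa wins 5–4.
Epsilon vs Delta: 5 to 4, Epsilon.
Epsilon vs Sigma: 5 to 4, Epsilon.
Epsilon vs Alpha: Alpha wins 5–4.
Delta vs Sigma: Delta preferred on 4 ballots; Sigma wins 5–4.
Delta vs Alpha: Delta is ranked higher on 4 ballots, Alpha on 5. Alpha wins 5–4.
Sigma vs Alpha: Alpha, 5–4.
Each project has at least one pairwise win (Gamma beats Kappa; Kappa beats Sigma; Epsilon beats Kappa; Delta beats Kappa; Sigma beats Delta; Alpha beats Epsilon) — no Condorcet loser.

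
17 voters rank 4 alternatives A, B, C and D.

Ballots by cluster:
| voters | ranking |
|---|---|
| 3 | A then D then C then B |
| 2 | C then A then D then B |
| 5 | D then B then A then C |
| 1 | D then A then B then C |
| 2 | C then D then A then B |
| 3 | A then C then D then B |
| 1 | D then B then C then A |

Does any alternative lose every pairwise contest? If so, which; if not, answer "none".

Pairwise majorities:
A vs B: A preferred on 3+2+1+2+3 = 11 ballots; A wins 11–6.
A vs C: 12 to 5, A.
A vs D: 8 to 9, D.
B–C: C 10–7.
B vs D: B is ranked higher on 0 ballots, D on 17. D wins 17–0.
C vs D: C is ranked higher on 2+2+3 = 7 ballots, D on 10. D wins 10–7.
Only B has no wins; B is the Condorcet loser.

B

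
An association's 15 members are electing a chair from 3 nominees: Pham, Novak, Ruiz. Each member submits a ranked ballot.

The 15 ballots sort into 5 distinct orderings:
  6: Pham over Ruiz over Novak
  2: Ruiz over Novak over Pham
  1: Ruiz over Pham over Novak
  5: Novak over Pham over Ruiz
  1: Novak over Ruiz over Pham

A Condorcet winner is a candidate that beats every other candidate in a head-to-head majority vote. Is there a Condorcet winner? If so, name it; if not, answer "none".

Pairwise majorities:
Pham–Novak: Novak 8–7.
Pham–Ruiz: Pham 11–4.
Novak vs Ruiz: Ruiz, 9–6.
Every candidate loses at least once (Pham loses to Novak; Novak loses to Ruiz; Ruiz loses to Pham). The majority relation contains the cycle Pham → Ruiz → Novak → Pham, so there is no Condorcet winner.

none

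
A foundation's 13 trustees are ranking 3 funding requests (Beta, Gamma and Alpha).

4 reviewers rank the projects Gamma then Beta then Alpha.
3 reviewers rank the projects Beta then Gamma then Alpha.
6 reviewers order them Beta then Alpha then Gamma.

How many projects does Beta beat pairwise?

Beta against each rival (13 reviewers):
Beta vs Gamma: Beta wins 9–4.
Beta vs Alpha: Beta, 13–0.
Beta beats Gamma, Alpha — 2 pairwise wins.

2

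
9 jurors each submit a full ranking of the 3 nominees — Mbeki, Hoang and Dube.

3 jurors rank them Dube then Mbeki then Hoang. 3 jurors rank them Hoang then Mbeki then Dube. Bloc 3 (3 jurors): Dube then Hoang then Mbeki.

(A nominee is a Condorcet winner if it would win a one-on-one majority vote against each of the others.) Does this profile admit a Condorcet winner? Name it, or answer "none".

Check each pair by majority over 9 ballots:
Mbeki–Hoang: Hoang 6–3.
Mbeki–Dube: Dube 6–3.
Hoang–Dube: Dube 6–3.
Dube beats each of Mbeki, Hoang — Dube is the Condorcet winner.

Dube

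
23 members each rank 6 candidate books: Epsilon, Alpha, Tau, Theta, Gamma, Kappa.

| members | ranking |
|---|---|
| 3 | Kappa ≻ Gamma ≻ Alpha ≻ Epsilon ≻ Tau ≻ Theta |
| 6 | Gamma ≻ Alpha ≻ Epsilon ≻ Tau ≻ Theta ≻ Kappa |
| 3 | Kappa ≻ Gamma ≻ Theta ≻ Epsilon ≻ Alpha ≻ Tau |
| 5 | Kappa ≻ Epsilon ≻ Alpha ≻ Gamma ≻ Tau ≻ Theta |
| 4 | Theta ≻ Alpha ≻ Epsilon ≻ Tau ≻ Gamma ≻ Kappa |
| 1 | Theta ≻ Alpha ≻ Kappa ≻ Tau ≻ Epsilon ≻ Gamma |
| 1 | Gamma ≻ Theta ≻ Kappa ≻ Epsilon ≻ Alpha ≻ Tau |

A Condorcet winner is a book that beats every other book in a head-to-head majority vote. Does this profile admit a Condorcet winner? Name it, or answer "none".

none

Head-to-head results (23 members):
Epsilon vs Alpha: Alpha, 14–9.
Epsilon–Tau: Epsilon 22–1.
Epsilon–Theta: Epsilon 14–9.
Epsilon–Gamma: Gamma 13–10.
Epsilon vs Kappa: Kappa, 13–10.
Alpha vs Tau: Alpha, 23–0.
Alpha vs Theta: Alpha, 14–9.
Alpha–Gamma: Gamma 13–10.
Alpha vs Kappa: Kappa, 12–11.
Tau vs Theta: Tau, 14–9.
Tau–Gamma: Gamma 18–5.
Tau vs Kappa: Kappa, 13–10.
Theta vs Gamma: Gamma wins 18–5.
Theta vs Kappa: Theta, 12–11.
Gamma vs Kappa: Kappa, 12–11.
Each book drops at least one matchup (Epsilon loses to Alpha; Alpha loses to Gamma; Tau loses to Epsilon; Theta loses to Epsilon; Gamma loses to Kappa; Kappa loses to Theta); the cycle Epsilon > Theta > Kappa > Epsilon rules out a Condorcet winner.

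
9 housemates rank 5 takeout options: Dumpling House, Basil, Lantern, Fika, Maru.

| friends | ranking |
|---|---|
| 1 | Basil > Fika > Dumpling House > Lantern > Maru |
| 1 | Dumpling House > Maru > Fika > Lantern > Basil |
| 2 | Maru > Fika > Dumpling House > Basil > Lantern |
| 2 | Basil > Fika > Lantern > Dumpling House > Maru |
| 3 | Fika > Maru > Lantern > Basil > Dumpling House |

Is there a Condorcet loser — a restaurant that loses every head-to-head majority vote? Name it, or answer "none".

Dumpling House

Head-to-head results (9 friends):
Dumpling House vs Basil: Basil, 6–3.
Dumpling House vs Lantern: Lantern wins 5–4.
Dumpling House vs Fika: 1 for Dumpling House, 8 for Fika — Fika by 8–1.
Dumpling House vs Maru: Maru, 5–4.
Basil vs Lantern: Basil, 5–4.
Basil vs Fika: Basil is ranked higher on 1+2 = 3 ballots, Fika on 6. Fika wins 6–3.
Basil vs Maru: 1+2 = 3 for Basil, 6 for Maru — Maru by 6–3.
Lantern vs Fika: 0 to 9, Fika.
Lantern vs Maru: Lantern preferred on 1+2 = 3 ballots; Maru wins 6–3.
Fika vs Maru: Fika, 6–3.
Dumpling House is beaten in every head-to-head and is the Condorcet loser.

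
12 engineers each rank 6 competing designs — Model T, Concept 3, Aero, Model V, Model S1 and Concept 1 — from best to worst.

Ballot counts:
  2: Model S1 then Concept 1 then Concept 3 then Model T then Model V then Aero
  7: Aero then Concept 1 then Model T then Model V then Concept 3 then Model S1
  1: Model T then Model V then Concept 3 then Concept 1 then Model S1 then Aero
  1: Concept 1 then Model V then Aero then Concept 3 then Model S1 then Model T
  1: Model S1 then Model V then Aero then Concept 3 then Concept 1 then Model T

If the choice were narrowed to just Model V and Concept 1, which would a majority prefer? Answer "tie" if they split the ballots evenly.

Concept 1

Ballots ranking Model V above Concept 1: 1 + 1 = 2.
Ballots ranking Concept 1 above Model V: 12 − 2 = 10.
Concept 1 wins the head-to-head 10–2.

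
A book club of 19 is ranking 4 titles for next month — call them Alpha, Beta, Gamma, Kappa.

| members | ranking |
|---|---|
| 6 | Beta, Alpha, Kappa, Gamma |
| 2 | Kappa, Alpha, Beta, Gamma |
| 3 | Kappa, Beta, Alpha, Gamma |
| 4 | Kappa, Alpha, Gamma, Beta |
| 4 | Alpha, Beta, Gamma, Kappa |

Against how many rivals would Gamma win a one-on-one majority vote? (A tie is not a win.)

Gamma against each rival (19 members):
Gamma vs Alpha: Gamma preferred on 0 ballots; Alpha wins 19–0.
Gamma vs Beta: 4 for Gamma, 15 for Beta — Beta by 15–4.
Gamma vs Kappa: Kappa wins 15–4.
Gamma beats no one; loses to Alpha, Beta, Kappa — 0 pairwise wins.

0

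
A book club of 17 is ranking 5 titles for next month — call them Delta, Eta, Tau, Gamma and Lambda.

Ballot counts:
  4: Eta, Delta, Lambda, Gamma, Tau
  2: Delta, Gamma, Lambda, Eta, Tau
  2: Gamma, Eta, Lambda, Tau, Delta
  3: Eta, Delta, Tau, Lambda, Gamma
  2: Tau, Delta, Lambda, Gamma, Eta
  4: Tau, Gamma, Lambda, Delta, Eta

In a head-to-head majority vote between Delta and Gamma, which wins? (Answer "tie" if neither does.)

Delta

Ballots ranking Delta above Gamma: 4 + 2 + 3 + 2 = 11.
Ballots ranking Gamma above Delta: 17 − 11 = 6.
Delta wins the head-to-head 11–6.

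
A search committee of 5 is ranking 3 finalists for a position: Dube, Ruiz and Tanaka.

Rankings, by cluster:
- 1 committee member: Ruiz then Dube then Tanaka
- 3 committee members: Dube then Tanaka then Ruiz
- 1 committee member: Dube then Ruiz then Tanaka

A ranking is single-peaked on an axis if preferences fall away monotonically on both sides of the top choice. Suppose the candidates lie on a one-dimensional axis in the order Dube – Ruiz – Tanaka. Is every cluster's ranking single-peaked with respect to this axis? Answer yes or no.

no

Axis positions: Dube=1, Ruiz=2, Tanaka=3.
Cluster 1 (peak Ruiz at position 2): ranking walks positions 2-1-3, expanding outward from the peak — single-peaked.
Cluster 2: ranking walks positions 1-3-2; Tanaka is ranked above Ruiz even though Ruiz lies between Tanaka and the peak Dube on the axis — preferences dip and rise again. Not single-peaked.
Cluster 3 (peak Dube at position 1): ranking walks positions 1-2-3, expanding outward from the peak — single-peaked.
Cluster 2 violates single-peakedness, so the profile is not single-peaked on this axis.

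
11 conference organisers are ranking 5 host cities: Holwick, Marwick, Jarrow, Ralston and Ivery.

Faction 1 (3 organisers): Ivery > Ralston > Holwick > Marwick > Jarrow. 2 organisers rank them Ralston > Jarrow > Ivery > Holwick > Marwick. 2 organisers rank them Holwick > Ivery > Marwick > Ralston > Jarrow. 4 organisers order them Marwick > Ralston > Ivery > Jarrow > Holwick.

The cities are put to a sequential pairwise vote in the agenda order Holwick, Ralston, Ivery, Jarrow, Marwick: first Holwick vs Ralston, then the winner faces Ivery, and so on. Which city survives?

Marwick

Round 1: Holwick vs Ralston — 2–9, Ralston advances.
Round 2: Ralston vs Ivery — 6–5, Ralston advances.
Round 3: Ralston vs Jarrow — 11–0, Ralston advances.
Round 4: Ralston vs Marwick — 5–6, Marwick advances.
The agenda winner is Marwick.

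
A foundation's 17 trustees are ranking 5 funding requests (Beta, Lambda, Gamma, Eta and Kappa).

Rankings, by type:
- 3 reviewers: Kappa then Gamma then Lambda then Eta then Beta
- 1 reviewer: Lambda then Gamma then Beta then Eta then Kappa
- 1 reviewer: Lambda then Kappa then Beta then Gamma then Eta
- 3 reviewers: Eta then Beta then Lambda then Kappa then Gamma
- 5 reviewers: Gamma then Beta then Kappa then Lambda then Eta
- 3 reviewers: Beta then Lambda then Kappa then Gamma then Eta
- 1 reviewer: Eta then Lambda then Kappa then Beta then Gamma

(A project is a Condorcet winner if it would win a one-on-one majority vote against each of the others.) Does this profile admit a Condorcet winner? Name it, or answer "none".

Head-to-head results (17 reviewers):
Beta vs Lambda: 3+5+3 = 11 for Beta, 6 for Lambda — Beta by 11–6.
Beta vs Gamma: 8 to 9, Gamma.
Beta vs Eta: 10 to 7, Beta.
Beta vs Kappa: 12 to 5, Beta.
Lambda vs Gamma: 9 to 8, Lambda.
Lambda vs Eta: Lambda preferred on 3+1+1+5+3 = 13 ballots; Lambda wins 13–4.
Lambda vs Kappa: Lambda is ranked higher on 1+1+3+3+1 = 9 ballots, Kappa on 8. Lambda wins 9–8.
Gamma vs Eta: Gamma is ranked higher on 3+1+1+5+3 = 13 ballots, Eta on 4. Gamma wins 13–4.
Gamma vs Kappa: 1+5 = 6 for Gamma, 11 for Kappa — Kappa by 11–6.
Eta vs Kappa: Eta preferred on 1+3+1 = 5 ballots; Kappa wins 12–5.
Each project drops at least one matchup (Beta loses to Gamma; Lambda loses to Beta; Gamma loses to Lambda; Eta loses to Beta; Kappa loses to Beta); the cycle Beta → Lambda → Gamma → Beta rules out a Condorcet winner.

none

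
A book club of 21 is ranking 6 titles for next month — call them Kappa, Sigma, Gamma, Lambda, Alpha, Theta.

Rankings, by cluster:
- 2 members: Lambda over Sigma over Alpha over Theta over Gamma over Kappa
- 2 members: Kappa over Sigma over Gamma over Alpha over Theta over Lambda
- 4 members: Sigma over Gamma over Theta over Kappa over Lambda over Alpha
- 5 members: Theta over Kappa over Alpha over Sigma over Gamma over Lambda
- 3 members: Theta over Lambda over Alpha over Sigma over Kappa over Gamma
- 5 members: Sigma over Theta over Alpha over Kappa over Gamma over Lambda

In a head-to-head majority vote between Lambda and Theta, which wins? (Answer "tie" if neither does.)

Ballots ranking Lambda above Theta: 2.
Ballots ranking Theta above Lambda: 21 − 2 = 19.
Theta wins the head-to-head 19–2.

Theta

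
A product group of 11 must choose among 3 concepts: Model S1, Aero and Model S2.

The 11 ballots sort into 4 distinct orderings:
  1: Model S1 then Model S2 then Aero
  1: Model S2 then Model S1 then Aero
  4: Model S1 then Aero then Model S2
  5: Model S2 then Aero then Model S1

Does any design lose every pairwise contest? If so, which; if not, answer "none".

Aero

Pairwise majorities:
Model S1 vs Aero: 6 to 5, Model S1.
Model S1–Model S2: Model S2 6–5.
Aero–Model S2: Model S2 7–4.
Aero loses to every other design — it is the Condorcet loser.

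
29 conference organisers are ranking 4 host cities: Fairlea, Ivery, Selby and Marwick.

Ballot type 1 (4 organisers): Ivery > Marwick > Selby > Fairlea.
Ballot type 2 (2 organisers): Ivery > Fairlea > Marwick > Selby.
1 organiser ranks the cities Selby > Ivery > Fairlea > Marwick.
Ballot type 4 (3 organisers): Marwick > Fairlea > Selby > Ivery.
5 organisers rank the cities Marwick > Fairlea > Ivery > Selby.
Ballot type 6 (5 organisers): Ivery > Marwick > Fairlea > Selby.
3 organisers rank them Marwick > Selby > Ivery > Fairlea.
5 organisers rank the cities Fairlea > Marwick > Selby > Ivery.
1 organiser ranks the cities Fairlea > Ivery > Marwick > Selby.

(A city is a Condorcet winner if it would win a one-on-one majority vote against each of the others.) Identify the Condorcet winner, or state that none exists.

Marwick

Check each pair by majority over 29 ballots:
Fairlea vs Ivery: Fairlea is ranked higher on 3+5+5+1 = 14 ballots, Ivery on 15. Ivery wins 15–14.
Fairlea vs Selby: Fairlea is ranked higher on 2+3+5+5+5+1 = 21 ballots, Selby on 8. Fairlea wins 21–8.
Fairlea vs Marwick: Fairlea is ranked higher on 2+1+5+1 = 9 ballots, Marwick on 20. Marwick wins 20–9.
Ivery vs Selby: Ivery is ranked higher on 4+2+5+5+1 = 17 ballots, Selby on 12. Ivery wins 17–12.
Ivery vs Marwick: Ivery preferred on 4+2+1+5+1 = 13 ballots; Marwick wins 16–13.
Selby vs Marwick: Selby preferred on 1 ballot; Marwick wins 28–1.
Marwick wins every pairwise contest, so Marwick is the Condorcet winner.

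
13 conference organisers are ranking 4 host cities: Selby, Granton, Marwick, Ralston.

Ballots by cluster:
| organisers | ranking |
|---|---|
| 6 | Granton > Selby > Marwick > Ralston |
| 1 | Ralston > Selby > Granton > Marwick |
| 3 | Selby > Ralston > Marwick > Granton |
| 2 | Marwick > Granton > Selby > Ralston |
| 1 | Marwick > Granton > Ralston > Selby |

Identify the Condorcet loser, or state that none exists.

Ralston

Head-to-head results (13 organisers):
Selby vs Granton: 1+3 = 4 for Selby, 9 for Granton — Granton by 9–4.
Selby–Marwick: Selby 10–3.
Selby vs Ralston: Selby is ranked higher on 6+3+2 = 11 ballots, Ralston on 2. Selby wins 11–2.
Granton vs Marwick: Granton, 7–6.
Granton vs Ralston: Granton wins 9–4.
Marwick vs Ralston: Marwick preferred on 6+2+1 = 9 ballots; Marwick wins 9–4.
Only Ralston has no wins; Ralston is the Condorcet loser.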